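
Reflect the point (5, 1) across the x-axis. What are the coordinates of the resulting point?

Reflection across x-axis: (5, 1) → (5, -1)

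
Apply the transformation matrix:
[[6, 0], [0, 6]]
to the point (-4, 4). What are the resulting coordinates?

Matrix multiplication:
[[6, 0], [0, 6]] × [-4, 4]ᵀ
= [(6)(-4) + (0)(4), (0)(-4) + (6)(4)]ᵀ
= [-24, 24]ᵀ
Result: (-24, 24)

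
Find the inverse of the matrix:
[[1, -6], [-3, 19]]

For [[a,b],[c,d]], inverse = (1/det)·[[d,-b],[-c,a]]
det = (1)(19) - (-6)(-3) = 19 - 18 = 1
Inverse = [[19, 6], [3, 1]]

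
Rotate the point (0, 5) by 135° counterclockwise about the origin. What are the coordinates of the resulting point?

Rotation matrix for 135°: [[cos 135°, -sin 135°], [sin 135°, cos 135°]] ≈ [[-0.707107, -0.707107], [0.707107, -0.707107]]
[[-0.707107, -0.707107], [0.707107, -0.707107]] × [0, 5]ᵀ ≈ [-3.5355, -3.5355]ᵀ
Result: (-3.5355, -3.5355)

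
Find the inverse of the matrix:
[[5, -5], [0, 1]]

For [[a,b],[c,d]], inverse = (1/det)·[[d,-b],[-c,a]]
det = (5)(1) - (-5)(0) = 5 - 0 = 5
Inverse = (1/5)·[[1, 5], [0, 5]]
= [[1/5, 1], [0, 1]]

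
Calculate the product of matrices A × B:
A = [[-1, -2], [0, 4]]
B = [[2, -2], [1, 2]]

Matrix multiplication:
C[0][0] = -1×2 + -2×1 = -4
C[0][1] = -1×-2 + -2×2 = -2
C[1][0] = 0×2 + 4×1 = 4
C[1][1] = 0×-2 + 4×2 = 8
Result: [[-4, -2], [4, 8]]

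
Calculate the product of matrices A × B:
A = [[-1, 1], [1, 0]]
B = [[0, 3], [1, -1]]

Matrix multiplication:
C[0][0] = -1×0 + 1×1 = 1
C[0][1] = -1×3 + 1×-1 = -4
C[1][0] = 1×0 + 0×1 = 0
C[1][1] = 1×3 + 0×-1 = 3
Result: [[1, -4], [0, 3]]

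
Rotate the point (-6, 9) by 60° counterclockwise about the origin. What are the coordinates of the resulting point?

Rotation matrix for 60°: [[cos 60°, -sin 60°], [sin 60°, cos 60°]] ≈ [[0.500000, -0.866025], [0.866025, 0.500000]]
[[0.500000, -0.866025], [0.866025, 0.500000]] × [-6, 9]ᵀ ≈ [-10.7942, -0.6962]ᵀ
Result: (-10.7942, -0.6962)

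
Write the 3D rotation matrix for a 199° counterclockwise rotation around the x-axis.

Rotation matrix for counterclockwise 199° around x-axis:
cos(199°) = -0.9455, sin(199°) = -0.3256
Result: [[1, 0, 0], [0, -0.9455, 0.3256], [0, -0.3256, -0.9455]]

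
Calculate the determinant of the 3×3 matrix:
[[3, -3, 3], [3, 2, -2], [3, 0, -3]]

Expansion along first row:
det = 3·det([[2,-2],[0,-3]]) - -3·det([[3,-2],[3,-3]]) + 3·det([[3,2],[3,0]])
    = 3·(2·-3 - -2·0) - -3·(3·-3 - -2·3) + 3·(3·0 - 2·3)
    = 3·-6 - -3·-3 + 3·-6
    = -18 + -9 + -18 = -45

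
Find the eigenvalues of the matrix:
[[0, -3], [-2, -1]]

Characteristic equation: det(A - λI) = 0
λ² - (trace)λ + (det) = 0
trace = 0 + -1 = -1, det = (0)(-1) - (-3)(-2) = -6
λ² - (-1)λ + (-6) = 0
λ = (-1 ± √((-1)² - 4·(-6))) / 2 = (-1 ± √25) / 2
Solving: λ = -3, 2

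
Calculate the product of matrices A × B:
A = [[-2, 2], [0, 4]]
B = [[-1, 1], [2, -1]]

Matrix multiplication:
C[0][0] = -2×-1 + 2×2 = 6
C[0][1] = -2×1 + 2×-1 = -4
C[1][0] = 0×-1 + 4×2 = 8
C[1][1] = 0×1 + 4×-1 = -4
Result: [[6, -4], [8, -4]]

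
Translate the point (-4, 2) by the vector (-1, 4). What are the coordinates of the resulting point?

Translation by (-1, 4) (homogeneous matrix [[1, 0, -1], [0, 1, 4], [0, 0, 1]]):
x' = -4 + -1 = -5
y' = 2 + 4 = 6
Result: (-5, 6)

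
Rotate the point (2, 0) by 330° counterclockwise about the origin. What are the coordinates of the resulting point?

Rotation matrix for 330°: [[cos 330°, -sin 330°], [sin 330°, cos 330°]] ≈ [[0.866025, 0.500000], [-0.500000, 0.866025]]
[[0.866025, 0.500000], [-0.500000, 0.866025]] × [2, 0]ᵀ ≈ [1.7321, -1]ᵀ
Result: (1.7321, -1)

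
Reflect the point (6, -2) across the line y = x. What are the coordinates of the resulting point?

Reflection across line y = x: (6, -2) → (-2, 6)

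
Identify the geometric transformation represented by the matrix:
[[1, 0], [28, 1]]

This matrix represents: vertical shear with factor 28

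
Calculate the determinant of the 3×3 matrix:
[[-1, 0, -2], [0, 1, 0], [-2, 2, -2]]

Expansion along first row:
det = -1·det([[1,0],[2,-2]]) - 0·det([[0,0],[-2,-2]]) + -2·det([[0,1],[-2,2]])
    = -1·(1·-2 - 0·2) - 0·(0·-2 - 0·-2) + -2·(0·2 - 1·-2)
    = -1·-2 - 0·0 + -2·2
    = 2 + 0 + -4 = -2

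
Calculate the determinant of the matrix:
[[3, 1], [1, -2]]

For a 2×2 matrix [[a, b], [c, d]], det = ad - bc
det = (3)(-2) - (1)(1) = -6 - 1 = -7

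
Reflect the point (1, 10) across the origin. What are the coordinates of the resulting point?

Reflection across origin: (1, 10) → (-1, -10)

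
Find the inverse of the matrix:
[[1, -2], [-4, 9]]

For [[a,b],[c,d]], inverse = (1/det)·[[d,-b],[-c,a]]
det = (1)(9) - (-2)(-4) = 9 - 8 = 1
Inverse = [[9, 2], [4, 1]]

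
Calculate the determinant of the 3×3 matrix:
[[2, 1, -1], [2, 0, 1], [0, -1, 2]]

Expansion along first row:
det = 2·det([[0,1],[-1,2]]) - 1·det([[2,1],[0,2]]) + -1·det([[2,0],[0,-1]])
    = 2·(0·2 - 1·-1) - 1·(2·2 - 1·0) + -1·(2·-1 - 0·0)
    = 2·1 - 1·4 + -1·-2
    = 2 + -4 + 2 = 0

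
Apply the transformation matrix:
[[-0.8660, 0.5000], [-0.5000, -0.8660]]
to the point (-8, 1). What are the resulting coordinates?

Matrix multiplication:
[[-0.8660, 0.5000], [-0.5000, -0.8660]] × [-8, 1]ᵀ
= [(-0.8660)(-8) + (0.5000)(1), (-0.5000)(-8) + (-0.8660)(1)]ᵀ
= [7.4280, 3.1340]ᵀ
Result: (7.4280, 3.1340)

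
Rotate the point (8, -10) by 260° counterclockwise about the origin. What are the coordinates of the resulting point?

Rotation matrix for 260°: [[cos 260°, -sin 260°], [sin 260°, cos 260°]] ≈ [[-0.173648, 0.984808], [-0.984808, -0.173648]]
[[-0.173648, 0.984808], [-0.984808, -0.173648]] × [8, -10]ᵀ ≈ [-11.2373, -6.1420]ᵀ
Result: (-11.2373, -6.1420)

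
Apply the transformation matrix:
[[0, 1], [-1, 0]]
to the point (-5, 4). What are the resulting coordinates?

Matrix multiplication:
[[0, 1], [-1, 0]] × [-5, 4]ᵀ
= [(0)(-5) + (1)(4), (-1)(-5) + (0)(4)]ᵀ
= [4, 5]ᵀ
Result: (4, 5)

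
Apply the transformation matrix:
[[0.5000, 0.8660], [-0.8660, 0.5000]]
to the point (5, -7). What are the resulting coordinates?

Matrix multiplication:
[[0.5000, 0.8660], [-0.8660, 0.5000]] × [5, -7]ᵀ
= [(0.5000)(5) + (0.8660)(-7), (-0.8660)(5) + (0.5000)(-7)]ᵀ
= [-3.5620, -7.8300]ᵀ
Result: (-3.5620, -7.8300)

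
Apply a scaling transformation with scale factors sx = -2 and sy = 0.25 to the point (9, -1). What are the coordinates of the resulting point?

Scaling matrix:
[[-2, 0], [0, 0.25]]
Result: (9 × -2, -1 × 0.25) = (-18, -0.25)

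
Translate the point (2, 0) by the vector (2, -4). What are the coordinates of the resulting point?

Translation by (2, -4) (homogeneous matrix [[1, 0, 2], [0, 1, -4], [0, 0, 1]]):
x' = 2 + 2 = 4
y' = 0 + -4 = -4
Result: (4, -4)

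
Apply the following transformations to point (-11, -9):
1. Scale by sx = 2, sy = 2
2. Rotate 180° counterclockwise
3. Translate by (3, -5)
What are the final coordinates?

Step 1: Scale → (-22, -18)
Step 2: Rotate 180° → (22, 18)
Step 3: Translate → (25, 13)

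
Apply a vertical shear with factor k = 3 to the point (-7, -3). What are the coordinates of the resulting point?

Shear matrix for vertical shear with factor k = 3:
[[1, 0], [3, 1]]
Result: (-7, -3) → (-7, -24)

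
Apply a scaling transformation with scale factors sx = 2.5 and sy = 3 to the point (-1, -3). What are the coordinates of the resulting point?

Scaling matrix:
[[2.50, 0], [0, 3]]
Result: (-1 × 2.5, -3 × 3) = (-2.5, -9)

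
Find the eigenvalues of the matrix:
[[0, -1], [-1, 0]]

Characteristic equation: det(A - λI) = 0
λ² - (trace)λ + (det) = 0
trace = 0 + 0 = 0, det = (0)(0) - (-1)(-1) = -1
λ² - (0)λ + (-1) = 0
λ = (0 ± √((0)² - 4·(-1))) / 2 = (0 ± √4) / 2
Solving: λ = -1, 1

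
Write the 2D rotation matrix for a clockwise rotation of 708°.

Rotation matrix formula: [[cos θ, -sin θ], [sin θ, cos θ]]
A clockwise rotation by 708° is equivalent to a counterclockwise rotation by -708°.
For θ = -708°:
cos(-708°) = 0.9781
sin(-708°) = 0.2079
Result: [[0.9781, -0.2079], [0.2079, 0.9781]]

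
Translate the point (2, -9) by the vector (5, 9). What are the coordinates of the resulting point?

Translation by (5, 9) (homogeneous matrix [[1, 0, 5], [0, 1, 9], [0, 0, 1]]):
x' = 2 + 5 = 7
y' = -9 + 9 = 0
Result: (7, 0)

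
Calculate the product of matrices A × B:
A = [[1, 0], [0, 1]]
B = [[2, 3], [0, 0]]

Matrix multiplication:
C[0][0] = 1×2 + 0×0 = 2
C[0][1] = 1×3 + 0×0 = 3
C[1][0] = 0×2 + 1×0 = 0
C[1][1] = 0×3 + 1×0 = 0
Result: [[2, 3], [0, 0]]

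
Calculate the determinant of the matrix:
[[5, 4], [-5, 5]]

For a 2×2 matrix [[a, b], [c, d]], det = ad - bc
det = (5)(5) - (4)(-5) = 25 - -20 = 45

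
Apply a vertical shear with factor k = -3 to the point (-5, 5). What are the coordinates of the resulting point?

Shear matrix for vertical shear with factor k = -3:
[[1, 0], [-3, 1]]
Result: (-5, 5) → (-5, 20)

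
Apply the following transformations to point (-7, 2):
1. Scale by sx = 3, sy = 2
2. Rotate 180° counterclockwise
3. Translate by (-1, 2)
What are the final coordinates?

Step 1: Scale → (-21, 4)
Step 2: Rotate 180° → (21, -4)
Step 3: Translate → (20, -2)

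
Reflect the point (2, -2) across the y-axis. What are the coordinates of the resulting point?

Reflection across y-axis: (2, -2) → (-2, -2)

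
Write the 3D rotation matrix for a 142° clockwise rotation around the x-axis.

Rotation matrix for clockwise 142° around x-axis:
A clockwise rotation by 142° is a counterclockwise rotation by -142°.
cos(-142°) = -0.7880, sin(-142°) = -0.6157
Result: [[1, 0, 0], [0, -0.7880, 0.6157], [0, -0.6157, -0.7880]]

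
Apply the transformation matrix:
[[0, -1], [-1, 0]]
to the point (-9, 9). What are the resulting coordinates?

Matrix multiplication:
[[0, -1], [-1, 0]] × [-9, 9]ᵀ
= [(0)(-9) + (-1)(9), (-1)(-9) + (0)(9)]ᵀ
= [-9, 9]ᵀ
Result: (-9, 9)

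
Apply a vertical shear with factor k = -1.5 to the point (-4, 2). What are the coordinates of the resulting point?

Shear matrix for vertical shear with factor k = -1.5:
[[1, 0], [-1.50, 1]]
Result: (-4, 2) → (-4, 8)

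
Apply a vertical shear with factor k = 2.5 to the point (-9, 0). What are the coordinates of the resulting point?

Shear matrix for vertical shear with factor k = 2.5:
[[1, 0], [2.50, 1]]
Result: (-9, 0) → (-9, -22.5)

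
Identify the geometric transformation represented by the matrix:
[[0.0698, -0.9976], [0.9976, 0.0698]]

This matrix represents: rotation by 86° counterclockwise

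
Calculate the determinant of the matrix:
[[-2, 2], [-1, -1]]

For a 2×2 matrix [[a, b], [c, d]], det = ad - bc
det = (-2)(-1) - (2)(-1) = 2 - -2 = 4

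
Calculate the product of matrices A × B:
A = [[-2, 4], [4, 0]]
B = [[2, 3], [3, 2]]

Matrix multiplication:
C[0][0] = -2×2 + 4×3 = 8
C[0][1] = -2×3 + 4×2 = 2
C[1][0] = 4×2 + 0×3 = 8
C[1][1] = 4×3 + 0×2 = 12
Result: [[8, 2], [8, 12]]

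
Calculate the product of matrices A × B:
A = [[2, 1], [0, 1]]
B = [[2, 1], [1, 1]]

Matrix multiplication:
C[0][0] = 2×2 + 1×1 = 5
C[0][1] = 2×1 + 1×1 = 3
C[1][0] = 0×2 + 1×1 = 1
C[1][1] = 0×1 + 1×1 = 1
Result: [[5, 3], [1, 1]]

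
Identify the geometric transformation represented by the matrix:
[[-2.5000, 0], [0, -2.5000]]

This matrix represents: uniform scaling by factor -2.5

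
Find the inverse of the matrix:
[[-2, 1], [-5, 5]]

For [[a,b],[c,d]], inverse = (1/det)·[[d,-b],[-c,a]]
det = (-2)(5) - (1)(-5) = -10 - -5 = -5
Inverse = (1/-5)·[[5, -1], [5, -2]]
= [[-1, 1/5], [-1, 2/5]]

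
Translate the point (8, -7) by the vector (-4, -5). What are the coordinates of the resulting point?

Translation by (-4, -5) (homogeneous matrix [[1, 0, -4], [0, 1, -5], [0, 0, 1]]):
x' = 8 + -4 = 4
y' = -7 + -5 = -12
Result: (4, -12)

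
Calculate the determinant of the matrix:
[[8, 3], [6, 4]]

For a 2×2 matrix [[a, b], [c, d]], det = ad - bc
det = (8)(4) - (3)(6) = 32 - 18 = 14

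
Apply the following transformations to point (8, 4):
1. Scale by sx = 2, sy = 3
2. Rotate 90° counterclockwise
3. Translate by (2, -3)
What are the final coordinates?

Step 1: Scale → (16, 12)
Step 2: Rotate 90° → (-12, 16)
Step 3: Translate → (-10, 13)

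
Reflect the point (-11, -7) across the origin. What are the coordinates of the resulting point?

Reflection across origin: (-11, -7) → (11, 7)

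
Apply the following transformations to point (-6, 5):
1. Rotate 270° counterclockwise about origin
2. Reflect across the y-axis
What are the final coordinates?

Step 1: Rotate 270° → (5, 6)
Step 2: Reflect across y-axis → (-5, 6)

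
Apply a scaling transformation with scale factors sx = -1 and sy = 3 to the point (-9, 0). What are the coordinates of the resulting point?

Scaling matrix:
[[-1, 0], [0, 3]]
Result: (-9 × -1, 0 × 3) = (9, 0)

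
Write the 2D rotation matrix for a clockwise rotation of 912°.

Rotation matrix formula: [[cos θ, -sin θ], [sin θ, cos θ]]
A clockwise rotation by 912° is equivalent to a counterclockwise rotation by -912°.
For θ = -912°:
cos(-912°) = -0.9781
sin(-912°) = 0.2079
Result: [[-0.9781, -0.2079], [0.2079, -0.9781]]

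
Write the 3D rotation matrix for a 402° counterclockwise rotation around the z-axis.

Rotation matrix for counterclockwise 402° around z-axis:
cos(402°) = 0.7431, sin(402°) = 0.6691
Result: [[0.7431, -0.6691, 0], [0.6691, 0.7431, 0], [0, 0, 1]]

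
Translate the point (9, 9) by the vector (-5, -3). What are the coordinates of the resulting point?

Translation by (-5, -3) (homogeneous matrix [[1, 0, -5], [0, 1, -3], [0, 0, 1]]):
x' = 9 + -5 = 4
y' = 9 + -3 = 6
Result: (4, 6)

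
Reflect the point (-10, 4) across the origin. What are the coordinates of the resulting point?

Reflection across origin: (-10, 4) → (10, -4)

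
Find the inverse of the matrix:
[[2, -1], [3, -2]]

For [[a,b],[c,d]], inverse = (1/det)·[[d,-b],[-c,a]]
det = (2)(-2) - (-1)(3) = -4 - -3 = -1
Inverse = (1/-1)·[[-2, 1], [-3, 2]]
= [[2, -1], [3, -2]]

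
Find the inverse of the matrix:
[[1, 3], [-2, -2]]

For [[a,b],[c,d]], inverse = (1/det)·[[d,-b],[-c,a]]
det = (1)(-2) - (3)(-2) = -2 - -6 = 4
Inverse = (1/4)·[[-2, -3], [2, 1]]
= [[-1/2, -3/4], [1/2, 1/4]]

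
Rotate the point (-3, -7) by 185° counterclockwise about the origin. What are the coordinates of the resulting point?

Rotation matrix for 185°: [[cos 185°, -sin 185°], [sin 185°, cos 185°]] ≈ [[-0.996195, 0.087156], [-0.087156, -0.996195]]
[[-0.996195, 0.087156], [-0.087156, -0.996195]] × [-3, -7]ᵀ ≈ [2.3785, 7.2348]ᵀ
Result: (2.3785, 7.2348)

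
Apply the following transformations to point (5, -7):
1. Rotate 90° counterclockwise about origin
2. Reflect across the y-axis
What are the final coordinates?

Step 1: Rotate 90° → (7, 5)
Step 2: Reflect across y-axis → (-7, 5)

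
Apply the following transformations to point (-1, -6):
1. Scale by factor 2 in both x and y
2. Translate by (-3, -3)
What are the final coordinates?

Step 1: Scale (-1, -6) by 2 → (-2, -12)
Step 2: Translate by (-3, -3) → (-5, -15)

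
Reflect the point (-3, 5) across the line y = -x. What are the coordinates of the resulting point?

Reflection across line y = -x: (-3, 5) → (-5, 3)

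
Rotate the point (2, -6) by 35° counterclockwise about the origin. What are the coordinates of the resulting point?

Rotation matrix for 35°: [[cos 35°, -sin 35°], [sin 35°, cos 35°]] ≈ [[0.819152, -0.573576], [0.573576, 0.819152]]
[[0.819152, -0.573576], [0.573576, 0.819152]] × [2, -6]ᵀ ≈ [5.0798, -3.7678]ᵀ
Result: (5.0798, -3.7678)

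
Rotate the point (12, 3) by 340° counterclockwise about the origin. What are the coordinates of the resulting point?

Rotation matrix for 340°: [[cos 340°, -sin 340°], [sin 340°, cos 340°]] ≈ [[0.939693, 0.342020], [-0.342020, 0.939693]]
[[0.939693, 0.342020], [-0.342020, 0.939693]] × [12, 3]ᵀ ≈ [12.3024, -1.2852]ᵀ
Result: (12.3024, -1.2852)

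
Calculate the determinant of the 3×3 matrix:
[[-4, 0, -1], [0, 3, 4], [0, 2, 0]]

Expansion along first row:
det = -4·det([[3,4],[2,0]]) - 0·det([[0,4],[0,0]]) + -1·det([[0,3],[0,2]])
    = -4·(3·0 - 4·2) - 0·(0·0 - 4·0) + -1·(0·2 - 3·0)
    = -4·-8 - 0·0 + -1·0
    = 32 + 0 + 0 = 32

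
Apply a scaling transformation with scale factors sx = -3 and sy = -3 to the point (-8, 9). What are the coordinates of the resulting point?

Scaling matrix:
[[-3, 0], [0, -3]]
Result: (-8 × -3, 9 × -3) = (24, -27)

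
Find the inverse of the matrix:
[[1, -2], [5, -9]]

For [[a,b],[c,d]], inverse = (1/det)·[[d,-b],[-c,a]]
det = (1)(-9) - (-2)(5) = -9 - -10 = 1
Inverse = [[-9, 2], [-5, 1]]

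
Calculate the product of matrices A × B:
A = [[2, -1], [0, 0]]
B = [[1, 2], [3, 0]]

Matrix multiplication:
C[0][0] = 2×1 + -1×3 = -1
C[0][1] = 2×2 + -1×0 = 4
C[1][0] = 0×1 + 0×3 = 0
C[1][1] = 0×2 + 0×0 = 0
Result: [[-1, 4], [0, 0]]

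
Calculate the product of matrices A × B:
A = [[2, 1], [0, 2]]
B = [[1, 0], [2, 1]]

Matrix multiplication:
C[0][0] = 2×1 + 1×2 = 4
C[0][1] = 2×0 + 1×1 = 1
C[1][0] = 0×1 + 2×2 = 4
C[1][1] = 0×0 + 2×1 = 2
Result: [[4, 1], [4, 2]]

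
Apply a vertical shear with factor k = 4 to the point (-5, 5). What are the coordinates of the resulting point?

Shear matrix for vertical shear with factor k = 4:
[[1, 0], [4, 1]]
Result: (-5, 5) → (-5, -15)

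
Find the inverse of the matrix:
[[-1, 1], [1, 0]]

For [[a,b],[c,d]], inverse = (1/det)·[[d,-b],[-c,a]]
det = (-1)(0) - (1)(1) = 0 - 1 = -1
Inverse = (1/-1)·[[0, -1], [-1, -1]]
= [[0, 1], [1, 1]]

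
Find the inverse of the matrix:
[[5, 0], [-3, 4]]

For [[a,b],[c,d]], inverse = (1/det)·[[d,-b],[-c,a]]
det = (5)(4) - (0)(-3) = 20 - 0 = 20
Inverse = (1/20)·[[4, 0], [3, 5]]
= [[1/5, 0], [3/20, 1/4]]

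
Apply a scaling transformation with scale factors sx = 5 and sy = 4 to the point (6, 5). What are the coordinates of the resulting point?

Scaling matrix:
[[5, 0], [0, 4]]
Result: (6 × 5, 5 × 4) = (30, 20)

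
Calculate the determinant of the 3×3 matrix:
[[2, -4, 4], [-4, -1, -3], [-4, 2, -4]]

Expansion along first row:
det = 2·det([[-1,-3],[2,-4]]) - -4·det([[-4,-3],[-4,-4]]) + 4·det([[-4,-1],[-4,2]])
    = 2·(-1·-4 - -3·2) - -4·(-4·-4 - -3·-4) + 4·(-4·2 - -1·-4)
    = 2·10 - -4·4 + 4·-12
    = 20 + 16 + -48 = -12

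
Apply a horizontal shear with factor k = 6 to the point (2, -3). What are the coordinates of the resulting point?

Shear matrix for horizontal shear with factor k = 6:
[[1, 6], [0, 1]]
Result: (2, -3) → (-16, -3)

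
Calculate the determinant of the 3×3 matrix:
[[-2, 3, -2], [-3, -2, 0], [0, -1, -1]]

Expansion along first row:
det = -2·det([[-2,0],[-1,-1]]) - 3·det([[-3,0],[0,-1]]) + -2·det([[-3,-2],[0,-1]])
    = -2·(-2·-1 - 0·-1) - 3·(-3·-1 - 0·0) + -2·(-3·-1 - -2·0)
    = -2·2 - 3·3 + -2·3
    = -4 + -9 + -6 = -19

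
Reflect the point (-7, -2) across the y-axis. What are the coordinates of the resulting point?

Reflection across y-axis: (-7, -2) → (7, -2)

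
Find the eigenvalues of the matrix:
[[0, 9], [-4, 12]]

Characteristic equation: det(A - λI) = 0
λ² - (trace)λ + (det) = 0
trace = 0 + 12 = 12, det = (0)(12) - (9)(-4) = 36
λ² - (12)λ + (36) = 0
λ = (12 ± √((12)² - 4·(36))) / 2 = (12 ± √0) / 2
Solving: λ = 6, 6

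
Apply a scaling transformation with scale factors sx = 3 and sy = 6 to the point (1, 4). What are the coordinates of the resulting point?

Scaling matrix:
[[3, 0], [0, 6]]
Result: (1 × 3, 4 × 6) = (3, 24)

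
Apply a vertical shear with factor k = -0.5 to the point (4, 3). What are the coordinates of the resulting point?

Shear matrix for vertical shear with factor k = -0.5:
[[1, 0], [-0.50, 1]]
Result: (4, 3) → (4, 1)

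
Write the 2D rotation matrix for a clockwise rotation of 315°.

Rotation matrix formula: [[cos θ, -sin θ], [sin θ, cos θ]]
A clockwise rotation by 315° is equivalent to a counterclockwise rotation by -315°.
For θ = -315°:
cos(-315°) = √2/2
sin(-315°) = √2/2
Result: [[√2/2, -√2/2], [√2/2, √2/2]]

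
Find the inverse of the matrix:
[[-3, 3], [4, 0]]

For [[a,b],[c,d]], inverse = (1/det)·[[d,-b],[-c,a]]
det = (-3)(0) - (3)(4) = 0 - 12 = -12
Inverse = (1/-12)·[[0, -3], [-4, -3]]
= [[0, 1/4], [1/3, 1/4]]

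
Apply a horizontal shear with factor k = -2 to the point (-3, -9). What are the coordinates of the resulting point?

Shear matrix for horizontal shear with factor k = -2:
[[1, -2], [0, 1]]
Result: (-3, -9) → (15, -9)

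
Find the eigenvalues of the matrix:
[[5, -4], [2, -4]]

Characteristic equation: det(A - λI) = 0
λ² - (trace)λ + (det) = 0
trace = 5 + -4 = 1, det = (5)(-4) - (-4)(2) = -12
λ² - (1)λ + (-12) = 0
λ = (1 ± √((1)² - 4·(-12))) / 2 = (1 ± √49) / 2
Solving: λ = -3, 4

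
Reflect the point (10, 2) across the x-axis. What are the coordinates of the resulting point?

Reflection across x-axis: (10, 2) → (10, -2)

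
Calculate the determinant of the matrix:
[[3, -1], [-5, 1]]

For a 2×2 matrix [[a, b], [c, d]], det = ad - bc
det = (3)(1) - (-1)(-5) = 3 - 5 = -2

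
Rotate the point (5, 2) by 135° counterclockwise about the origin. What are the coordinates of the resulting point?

Rotation matrix for 135°: [[cos 135°, -sin 135°], [sin 135°, cos 135°]] ≈ [[-0.707107, -0.707107], [0.707107, -0.707107]]
[[-0.707107, -0.707107], [0.707107, -0.707107]] × [5, 2]ᵀ ≈ [-4.9497, 2.1213]ᵀ
Result: (-4.9497, 2.1213)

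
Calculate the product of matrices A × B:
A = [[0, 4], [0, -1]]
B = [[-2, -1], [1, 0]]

Matrix multiplication:
C[0][0] = 0×-2 + 4×1 = 4
C[0][1] = 0×-1 + 4×0 = 0
C[1][0] = 0×-2 + -1×1 = -1
C[1][1] = 0×-1 + -1×0 = 0
Result: [[4, 0], [-1, 0]]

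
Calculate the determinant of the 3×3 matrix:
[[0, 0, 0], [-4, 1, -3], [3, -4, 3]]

Expansion along first row:
det = 0·det([[1,-3],[-4,3]]) - 0·det([[-4,-3],[3,3]]) + 0·det([[-4,1],[3,-4]])
    = 0·(1·3 - -3·-4) - 0·(-4·3 - -3·3) + 0·(-4·-4 - 1·3)
    = 0·-9 - 0·-3 + 0·13
    = 0 + 0 + 0 = 0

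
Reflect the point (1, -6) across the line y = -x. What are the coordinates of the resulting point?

Reflection across line y = -x: (1, -6) → (6, -1)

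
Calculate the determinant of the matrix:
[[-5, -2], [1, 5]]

For a 2×2 matrix [[a, b], [c, d]], det = ad - bc
det = (-5)(5) - (-2)(1) = -25 - -2 = -23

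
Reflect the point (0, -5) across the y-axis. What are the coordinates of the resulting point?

Reflection across y-axis: (0, -5) → (0, -5)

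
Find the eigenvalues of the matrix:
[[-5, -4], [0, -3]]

Characteristic equation: det(A - λI) = 0
λ² - (trace)λ + (det) = 0
trace = -5 + -3 = -8, det = (-5)(-3) - (-4)(0) = 15
λ² - (-8)λ + (15) = 0
λ = (-8 ± √((-8)² - 4·(15))) / 2 = (-8 ± √4) / 2
Solving: λ = -5, -3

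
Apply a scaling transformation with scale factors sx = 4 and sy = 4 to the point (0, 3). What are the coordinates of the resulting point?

Scaling matrix:
[[4, 0], [0, 4]]
Result: (0 × 4, 3 × 4) = (0, 12)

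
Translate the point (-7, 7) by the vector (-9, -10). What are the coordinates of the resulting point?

Translation by (-9, -10) (homogeneous matrix [[1, 0, -9], [0, 1, -10], [0, 0, 1]]):
x' = -7 + -9 = -16
y' = 7 + -10 = -3
Result: (-16, -3)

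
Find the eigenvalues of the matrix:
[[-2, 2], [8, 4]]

Characteristic equation: det(A - λI) = 0
λ² - (trace)λ + (det) = 0
trace = -2 + 4 = 2, det = (-2)(4) - (2)(8) = -24
λ² - (2)λ + (-24) = 0
λ = (2 ± √((2)² - 4·(-24))) / 2 = (2 ± √100) / 2
Solving: λ = -4, 6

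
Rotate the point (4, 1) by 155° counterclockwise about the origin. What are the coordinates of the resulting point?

Rotation matrix for 155°: [[cos 155°, -sin 155°], [sin 155°, cos 155°]] ≈ [[-0.906308, -0.422618], [0.422618, -0.906308]]
[[-0.906308, -0.422618], [0.422618, -0.906308]] × [4, 1]ᵀ ≈ [-4.0478, 0.7842]ᵀ
Result: (-4.0478, 0.7842)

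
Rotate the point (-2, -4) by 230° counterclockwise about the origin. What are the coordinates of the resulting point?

Rotation matrix for 230°: [[cos 230°, -sin 230°], [sin 230°, cos 230°]] ≈ [[-0.642788, 0.766044], [-0.766044, -0.642788]]
[[-0.642788, 0.766044], [-0.766044, -0.642788]] × [-2, -4]ᵀ ≈ [-1.7786, 4.1032]ᵀ
Result: (-1.7786, 4.1032)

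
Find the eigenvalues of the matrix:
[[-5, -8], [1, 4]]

Characteristic equation: det(A - λI) = 0
λ² - (trace)λ + (det) = 0
trace = -5 + 4 = -1, det = (-5)(4) - (-8)(1) = -12
λ² - (-1)λ + (-12) = 0
λ = (-1 ± √((-1)² - 4·(-12))) / 2 = (-1 ± √49) / 2
Solving: λ = -4, 3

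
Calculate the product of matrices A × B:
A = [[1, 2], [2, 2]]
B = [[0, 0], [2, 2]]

Matrix multiplication:
C[0][0] = 1×0 + 2×2 = 4
C[0][1] = 1×0 + 2×2 = 4
C[1][0] = 2×0 + 2×2 = 4
C[1][1] = 2×0 + 2×2 = 4
Result: [[4, 4], [4, 4]]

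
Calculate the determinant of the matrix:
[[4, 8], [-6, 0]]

For a 2×2 matrix [[a, b], [c, d]], det = ad - bc
det = (4)(0) - (8)(-6) = 0 - -48 = 48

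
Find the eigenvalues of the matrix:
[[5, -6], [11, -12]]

Characteristic equation: det(A - λI) = 0
λ² - (trace)λ + (det) = 0
trace = 5 + -12 = -7, det = (5)(-12) - (-6)(11) = 6
λ² - (-7)λ + (6) = 0
λ = (-7 ± √((-7)² - 4·(6))) / 2 = (-7 ± √25) / 2
Solving: λ = -6, -1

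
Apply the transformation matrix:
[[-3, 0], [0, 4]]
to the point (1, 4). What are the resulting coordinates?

Matrix multiplication:
[[-3, 0], [0, 4]] × [1, 4]ᵀ
= [(-3)(1) + (0)(4), (0)(1) + (4)(4)]ᵀ
= [-3, 16]ᵀ
Result: (-3, 16)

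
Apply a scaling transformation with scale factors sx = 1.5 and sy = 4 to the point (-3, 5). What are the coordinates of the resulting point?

Scaling matrix:
[[1.50, 0], [0, 4]]
Result: (-3 × 1.5, 5 × 4) = (-4.5, 20)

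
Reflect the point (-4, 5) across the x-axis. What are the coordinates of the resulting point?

Reflection across x-axis: (-4, 5) → (-4, -5)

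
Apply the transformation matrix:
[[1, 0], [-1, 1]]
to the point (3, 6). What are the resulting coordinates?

Matrix multiplication:
[[1, 0], [-1, 1]] × [3, 6]ᵀ
= [(1)(3) + (0)(6), (-1)(3) + (1)(6)]ᵀ
= [3, 3]ᵀ
Result: (3, 3)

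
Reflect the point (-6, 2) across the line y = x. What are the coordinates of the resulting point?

Reflection across line y = x: (-6, 2) → (2, -6)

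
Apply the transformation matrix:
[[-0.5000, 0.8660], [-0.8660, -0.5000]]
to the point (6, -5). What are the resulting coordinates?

Matrix multiplication:
[[-0.5000, 0.8660], [-0.8660, -0.5000]] × [6, -5]ᵀ
= [(-0.5000)(6) + (0.8660)(-5), (-0.8660)(6) + (-0.5000)(-5)]ᵀ
= [-7.3300, -2.6960]ᵀ
Result: (-7.3300, -2.6960)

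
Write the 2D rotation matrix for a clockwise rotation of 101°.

Rotation matrix formula: [[cos θ, -sin θ], [sin θ, cos θ]]
A clockwise rotation by 101° is equivalent to a counterclockwise rotation by -101°.
For θ = -101°:
cos(-101°) = -0.1908
sin(-101°) = -0.9816
Result: [[-0.1908, 0.9816], [-0.9816, -0.1908]]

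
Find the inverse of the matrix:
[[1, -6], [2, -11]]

For [[a,b],[c,d]], inverse = (1/det)·[[d,-b],[-c,a]]
det = (1)(-11) - (-6)(2) = -11 - -12 = 1
Inverse = [[-11, 6], [-2, 1]]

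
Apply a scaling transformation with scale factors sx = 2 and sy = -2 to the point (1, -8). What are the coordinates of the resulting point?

Scaling matrix:
[[2, 0], [0, -2]]
Result: (1 × 2, -8 × -2) = (2, 16)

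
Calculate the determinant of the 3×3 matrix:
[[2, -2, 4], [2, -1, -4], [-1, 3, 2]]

Expansion along first row:
det = 2·det([[-1,-4],[3,2]]) - -2·det([[2,-4],[-1,2]]) + 4·det([[2,-1],[-1,3]])
    = 2·(-1·2 - -4·3) - -2·(2·2 - -4·-1) + 4·(2·3 - -1·-1)
    = 2·10 - -2·0 + 4·5
    = 20 + 0 + 20 = 40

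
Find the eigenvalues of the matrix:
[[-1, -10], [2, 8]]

Characteristic equation: det(A - λI) = 0
λ² - (trace)λ + (det) = 0
trace = -1 + 8 = 7, det = (-1)(8) - (-10)(2) = 12
λ² - (7)λ + (12) = 0
λ = (7 ± √((7)² - 4·(12))) / 2 = (7 ± √1) / 2
Solving: λ = 3, 4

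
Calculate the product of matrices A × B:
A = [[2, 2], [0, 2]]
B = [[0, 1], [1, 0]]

Matrix multiplication:
C[0][0] = 2×0 + 2×1 = 2
C[0][1] = 2×1 + 2×0 = 2
C[1][0] = 0×0 + 2×1 = 2
C[1][1] = 0×1 + 2×0 = 0
Result: [[2, 2], [2, 0]]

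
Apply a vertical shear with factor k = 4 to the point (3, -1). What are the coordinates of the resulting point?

Shear matrix for vertical shear with factor k = 4:
[[1, 0], [4, 1]]
Result: (3, -1) → (3, 11)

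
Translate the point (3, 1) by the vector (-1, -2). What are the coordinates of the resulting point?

Translation by (-1, -2) (homogeneous matrix [[1, 0, -1], [0, 1, -2], [0, 0, 1]]):
x' = 3 + -1 = 2
y' = 1 + -2 = -1
Result: (2, -1)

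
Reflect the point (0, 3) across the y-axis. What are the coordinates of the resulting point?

Reflection across y-axis: (0, 3) → (0, 3)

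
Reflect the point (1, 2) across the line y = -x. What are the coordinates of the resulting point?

Reflection across line y = -x: (1, 2) → (-2, -1)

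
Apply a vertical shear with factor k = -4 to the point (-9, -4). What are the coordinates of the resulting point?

Shear matrix for vertical shear with factor k = -4:
[[1, 0], [-4, 1]]
Result: (-9, -4) → (-9, 32)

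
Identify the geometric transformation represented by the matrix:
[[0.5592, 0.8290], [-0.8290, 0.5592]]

This matrix represents: rotation by 304° counterclockwise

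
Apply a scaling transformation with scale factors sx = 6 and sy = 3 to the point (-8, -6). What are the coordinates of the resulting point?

Scaling matrix:
[[6, 0], [0, 3]]
Result: (-8 × 6, -6 × 3) = (-48, -18)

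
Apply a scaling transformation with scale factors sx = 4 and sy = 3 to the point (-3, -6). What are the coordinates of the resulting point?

Scaling matrix:
[[4, 0], [0, 3]]
Result: (-3 × 4, -6 × 3) = (-12, -18)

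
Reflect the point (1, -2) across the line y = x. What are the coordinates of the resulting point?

Reflection across line y = x: (1, -2) → (-2, 1)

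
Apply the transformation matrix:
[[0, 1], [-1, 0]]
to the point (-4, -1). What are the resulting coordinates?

Matrix multiplication:
[[0, 1], [-1, 0]] × [-4, -1]ᵀ
= [(0)(-4) + (1)(-1), (-1)(-4) + (0)(-1)]ᵀ
= [-1, 4]ᵀ
Result: (-1, 4)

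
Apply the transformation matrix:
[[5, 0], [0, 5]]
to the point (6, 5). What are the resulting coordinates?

Matrix multiplication:
[[5, 0], [0, 5]] × [6, 5]ᵀ
= [(5)(6) + (0)(5), (0)(6) + (5)(5)]ᵀ
= [30, 25]ᵀ
Result: (30, 25)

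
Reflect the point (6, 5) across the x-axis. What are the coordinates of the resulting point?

Reflection across x-axis: (6, 5) → (6, -5)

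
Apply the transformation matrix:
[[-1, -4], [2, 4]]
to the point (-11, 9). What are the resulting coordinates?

Matrix multiplication:
[[-1, -4], [2, 4]] × [-11, 9]ᵀ
= [(-1)(-11) + (-4)(9), (2)(-11) + (4)(9)]ᵀ
= [-25, 14]ᵀ
Result: (-25, 14)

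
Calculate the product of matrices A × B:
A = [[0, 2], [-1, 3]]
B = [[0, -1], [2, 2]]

Matrix multiplication:
C[0][0] = 0×0 + 2×2 = 4
C[0][1] = 0×-1 + 2×2 = 4
C[1][0] = -1×0 + 3×2 = 6
C[1][1] = -1×-1 + 3×2 = 7
Result: [[4, 4], [6, 7]]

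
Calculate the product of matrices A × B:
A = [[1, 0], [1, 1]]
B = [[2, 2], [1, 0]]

Matrix multiplication:
C[0][0] = 1×2 + 0×1 = 2
C[0][1] = 1×2 + 0×0 = 2
C[1][0] = 1×2 + 1×1 = 3
C[1][1] = 1×2 + 1×0 = 2
Result: [[2, 2], [3, 2]]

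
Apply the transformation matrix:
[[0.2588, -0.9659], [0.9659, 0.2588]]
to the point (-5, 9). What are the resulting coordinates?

Matrix multiplication:
[[0.2588, -0.9659], [0.9659, 0.2588]] × [-5, 9]ᵀ
= [(0.2588)(-5) + (-0.9659)(9), (0.9659)(-5) + (0.2588)(9)]ᵀ
= [-9.9871, -2.5003]ᵀ
Result: (-9.9871, -2.5003)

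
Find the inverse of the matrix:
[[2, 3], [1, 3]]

For [[a,b],[c,d]], inverse = (1/det)·[[d,-b],[-c,a]]
det = (2)(3) - (3)(1) = 6 - 3 = 3
Inverse = (1/3)·[[3, -3], [-1, 2]]
= [[1, -1], [-1/3, 2/3]]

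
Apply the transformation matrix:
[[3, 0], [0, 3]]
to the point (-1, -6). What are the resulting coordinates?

Matrix multiplication:
[[3, 0], [0, 3]] × [-1, -6]ᵀ
= [(3)(-1) + (0)(-6), (0)(-1) + (3)(-6)]ᵀ
= [-3, -18]ᵀ
Result: (-3, -18)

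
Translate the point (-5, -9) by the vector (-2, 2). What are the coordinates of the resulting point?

Translation by (-2, 2) (homogeneous matrix [[1, 0, -2], [0, 1, 2], [0, 0, 1]]):
x' = -5 + -2 = -7
y' = -9 + 2 = -7
Result: (-7, -7)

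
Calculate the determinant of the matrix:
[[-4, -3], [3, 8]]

For a 2×2 matrix [[a, b], [c, d]], det = ad - bc
det = (-4)(8) - (-3)(3) = -32 - -9 = -23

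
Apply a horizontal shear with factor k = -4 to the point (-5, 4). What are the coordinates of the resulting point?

Shear matrix for horizontal shear with factor k = -4:
[[1, -4], [0, 1]]
Result: (-5, 4) → (-21, 4)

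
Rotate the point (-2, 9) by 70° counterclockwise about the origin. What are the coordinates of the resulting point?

Rotation matrix for 70°: [[cos 70°, -sin 70°], [sin 70°, cos 70°]] ≈ [[0.342020, -0.939693], [0.939693, 0.342020]]
[[0.342020, -0.939693], [0.939693, 0.342020]] × [-2, 9]ᵀ ≈ [-9.1413, 1.1988]ᵀ
Result: (-9.1413, 1.1988)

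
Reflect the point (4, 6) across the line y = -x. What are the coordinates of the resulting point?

Reflection across line y = -x: (4, 6) → (-6, -4)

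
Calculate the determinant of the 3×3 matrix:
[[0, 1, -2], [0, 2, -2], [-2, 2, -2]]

Expansion along first row:
det = 0·det([[2,-2],[2,-2]]) - 1·det([[0,-2],[-2,-2]]) + -2·det([[0,2],[-2,2]])
    = 0·(2·-2 - -2·2) - 1·(0·-2 - -2·-2) + -2·(0·2 - 2·-2)
    = 0·0 - 1·-4 + -2·4
    = 0 + 4 + -8 = -4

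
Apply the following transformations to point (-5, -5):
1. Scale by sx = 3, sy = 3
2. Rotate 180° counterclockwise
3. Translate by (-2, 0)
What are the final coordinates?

Step 1: Scale → (-15, -15)
Step 2: Rotate 180° → (15, 15)
Step 3: Translate → (13, 15)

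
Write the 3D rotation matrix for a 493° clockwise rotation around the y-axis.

Rotation matrix for clockwise 493° around y-axis:
A clockwise rotation by 493° is a counterclockwise rotation by -493°.
cos(-493°) = -0.6820, sin(-493°) = -0.7314
Result: [[-0.6820, 0, -0.7314], [0, 1, 0], [0.7314, 0, -0.6820]]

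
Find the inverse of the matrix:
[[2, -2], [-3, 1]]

For [[a,b],[c,d]], inverse = (1/det)·[[d,-b],[-c,a]]
det = (2)(1) - (-2)(-3) = 2 - 6 = -4
Inverse = (1/-4)·[[1, 2], [3, 2]]
= [[-1/4, -1/2], [-3/4, -1/2]]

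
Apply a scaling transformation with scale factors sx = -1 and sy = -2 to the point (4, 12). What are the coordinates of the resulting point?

Scaling matrix:
[[-1, 0], [0, -2]]
Result: (4 × -1, 12 × -2) = (-4, -24)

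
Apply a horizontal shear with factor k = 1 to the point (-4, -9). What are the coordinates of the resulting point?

Shear matrix for horizontal shear with factor k = 1:
[[1, 1], [0, 1]]
Result: (-4, -9) → (-13, -9)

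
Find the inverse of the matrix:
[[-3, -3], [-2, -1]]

For [[a,b],[c,d]], inverse = (1/det)·[[d,-b],[-c,a]]
det = (-3)(-1) - (-3)(-2) = 3 - 6 = -3
Inverse = (1/-3)·[[-1, 3], [2, -3]]
= [[1/3, -1], [-2/3, 1]]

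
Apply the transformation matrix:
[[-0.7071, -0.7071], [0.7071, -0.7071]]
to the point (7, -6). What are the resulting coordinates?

Matrix multiplication:
[[-0.7071, -0.7071], [0.7071, -0.7071]] × [7, -6]ᵀ
= [(-0.7071)(7) + (-0.7071)(-6), (0.7071)(7) + (-0.7071)(-6)]ᵀ
= [-0.7071, 9.1923]ᵀ
Result: (-0.7071, 9.1923)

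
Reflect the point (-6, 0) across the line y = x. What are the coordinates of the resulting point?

Reflection across line y = x: (-6, 0) → (0, -6)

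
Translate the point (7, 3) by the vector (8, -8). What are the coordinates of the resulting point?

Translation by (8, -8) (homogeneous matrix [[1, 0, 8], [0, 1, -8], [0, 0, 1]]):
x' = 7 + 8 = 15
y' = 3 + -8 = -5
Result: (15, -5)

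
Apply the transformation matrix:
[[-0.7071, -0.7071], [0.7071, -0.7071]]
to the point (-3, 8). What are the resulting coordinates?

Matrix multiplication:
[[-0.7071, -0.7071], [0.7071, -0.7071]] × [-3, 8]ᵀ
= [(-0.7071)(-3) + (-0.7071)(8), (0.7071)(-3) + (-0.7071)(8)]ᵀ
= [-3.5355, -7.7781]ᵀ
Result: (-3.5355, -7.7781)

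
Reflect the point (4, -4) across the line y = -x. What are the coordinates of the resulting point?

Reflection across line y = -x: (4, -4) → (4, -4)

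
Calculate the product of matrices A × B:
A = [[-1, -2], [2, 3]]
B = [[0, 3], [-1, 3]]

Matrix multiplication:
C[0][0] = -1×0 + -2×-1 = 2
C[0][1] = -1×3 + -2×3 = -9
C[1][0] = 2×0 + 3×-1 = -3
C[1][1] = 2×3 + 3×3 = 15
Result: [[2, -9], [-3, 15]]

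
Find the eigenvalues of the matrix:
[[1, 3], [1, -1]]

Characteristic equation: det(A - λI) = 0
λ² - (trace)λ + (det) = 0
trace = 1 + -1 = 0, det = (1)(-1) - (3)(1) = -4
λ² - (0)λ + (-4) = 0
λ = (0 ± √((0)² - 4·(-4))) / 2 = (0 ± √16) / 2
Solving: λ = -2, 2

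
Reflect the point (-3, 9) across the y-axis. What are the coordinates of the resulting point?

Reflection across y-axis: (-3, 9) → (3, 9)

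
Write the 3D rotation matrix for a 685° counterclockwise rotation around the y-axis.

Rotation matrix for counterclockwise 685° around y-axis:
cos(685°) = 0.8192, sin(685°) = -0.5736
Result: [[0.8192, 0, -0.5736], [0, 1, 0], [0.5736, 0, 0.8192]]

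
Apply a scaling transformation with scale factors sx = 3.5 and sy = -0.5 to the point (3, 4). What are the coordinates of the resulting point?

Scaling matrix:
[[3.50, 0], [0, -0.50]]
Result: (3 × 3.5, 4 × -0.5) = (10.5, -2)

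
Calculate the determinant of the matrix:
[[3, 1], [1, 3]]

For a 2×2 matrix [[a, b], [c, d]], det = ad - bc
det = (3)(3) - (1)(1) = 9 - 1 = 8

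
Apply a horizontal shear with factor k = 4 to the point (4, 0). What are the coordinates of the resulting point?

Shear matrix for horizontal shear with factor k = 4:
[[1, 4], [0, 1]]
Result: (4, 0) → (4, 0)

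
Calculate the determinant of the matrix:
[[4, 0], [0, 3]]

For a 2×2 matrix [[a, b], [c, d]], det = ad - bc
det = (4)(3) - (0)(0) = 12 - 0 = 12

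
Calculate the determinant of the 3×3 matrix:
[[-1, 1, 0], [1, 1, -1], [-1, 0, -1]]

Expansion along first row:
det = -1·det([[1,-1],[0,-1]]) - 1·det([[1,-1],[-1,-1]]) + 0·det([[1,1],[-1,0]])
    = -1·(1·-1 - -1·0) - 1·(1·-1 - -1·-1) + 0·(1·0 - 1·-1)
    = -1·-1 - 1·-2 + 0·1
    = 1 + 2 + 0 = 3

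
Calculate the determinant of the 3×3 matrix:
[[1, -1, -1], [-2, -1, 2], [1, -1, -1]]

Expansion along first row:
det = 1·det([[-1,2],[-1,-1]]) - -1·det([[-2,2],[1,-1]]) + -1·det([[-2,-1],[1,-1]])
    = 1·(-1·-1 - 2·-1) - -1·(-2·-1 - 2·1) + -1·(-2·-1 - -1·1)
    = 1·3 - -1·0 + -1·3
    = 3 + 0 + -3 = 0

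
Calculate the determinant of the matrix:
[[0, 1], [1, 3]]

For a 2×2 matrix [[a, b], [c, d]], det = ad - bc
det = (0)(3) - (1)(1) = 0 - 1 = -1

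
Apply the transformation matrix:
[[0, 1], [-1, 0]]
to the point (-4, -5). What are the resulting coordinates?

Matrix multiplication:
[[0, 1], [-1, 0]] × [-4, -5]ᵀ
= [(0)(-4) + (1)(-5), (-1)(-4) + (0)(-5)]ᵀ
= [-5, 4]ᵀ
Result: (-5, 4)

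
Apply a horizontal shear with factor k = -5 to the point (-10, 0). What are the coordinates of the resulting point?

Shear matrix for horizontal shear with factor k = -5:
[[1, -5], [0, 1]]
Result: (-10, 0) → (-10, 0)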